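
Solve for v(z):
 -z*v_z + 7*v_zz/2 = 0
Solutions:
 v(z) = C1 + C2*erfi(sqrt(7)*z/7)


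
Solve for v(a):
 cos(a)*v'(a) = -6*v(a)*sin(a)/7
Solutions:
 v(a) = C1*cos(a)^(6/7)


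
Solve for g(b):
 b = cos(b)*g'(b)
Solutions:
 g(b) = C1 + Integral(b/cos(b), b)


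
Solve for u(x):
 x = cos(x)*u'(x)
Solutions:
 u(x) = C1 + Integral(x/cos(x), x)


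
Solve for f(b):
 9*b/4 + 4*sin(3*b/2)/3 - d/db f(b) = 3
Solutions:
 f(b) = C1 + 9*b^2/8 - 3*b - 8*cos(3*b/2)/9


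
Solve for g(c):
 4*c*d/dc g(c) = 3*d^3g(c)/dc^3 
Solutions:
 g(c) = C1 + Integral(C2*airyai(6^(2/3)*c/3) + C3*airybi(6^(2/3)*c/3), c)


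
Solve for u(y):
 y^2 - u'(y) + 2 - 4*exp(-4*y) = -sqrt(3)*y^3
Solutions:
 u(y) = C1 + sqrt(3)*y^4/4 + y^3/3 + 2*y + exp(-4*y)


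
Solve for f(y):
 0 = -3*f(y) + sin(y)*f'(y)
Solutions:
 f(y) = C1*(cos(y) - 1)^(3/2)/(cos(y) + 1)^(3/2)


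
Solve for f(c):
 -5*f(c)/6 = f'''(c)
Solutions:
 f(c) = C3*exp(-5^(1/3)*6^(2/3)*c/6) + (C1*sin(2^(2/3)*3^(1/6)*5^(1/3)*c/4) + C2*cos(2^(2/3)*3^(1/6)*5^(1/3)*c/4))*exp(5^(1/3)*6^(2/3)*c/12)


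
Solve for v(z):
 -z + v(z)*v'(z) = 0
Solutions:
 v(z) = -sqrt(C1 + z^2)
 v(z) = sqrt(C1 + z^2)


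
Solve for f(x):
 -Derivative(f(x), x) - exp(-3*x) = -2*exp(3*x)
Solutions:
 f(x) = C1 + 2*exp(3*x)/3 + exp(-3*x)/3


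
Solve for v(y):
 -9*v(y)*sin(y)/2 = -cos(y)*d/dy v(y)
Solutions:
 v(y) = C1/cos(y)^(9/2)


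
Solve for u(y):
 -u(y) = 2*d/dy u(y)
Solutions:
 u(y) = C1*exp(-y/2)


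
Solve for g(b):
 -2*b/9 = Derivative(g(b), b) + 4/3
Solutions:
 g(b) = C1 - b^2/9 - 4*b/3


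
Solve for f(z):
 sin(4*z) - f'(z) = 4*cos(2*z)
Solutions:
 f(z) = C1 - 2*sin(2*z) - cos(4*z)/4


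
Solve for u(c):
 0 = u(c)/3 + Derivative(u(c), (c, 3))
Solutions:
 u(c) = C3*exp(-3^(2/3)*c/3) + (C1*sin(3^(1/6)*c/2) + C2*cos(3^(1/6)*c/2))*exp(3^(2/3)*c/6)


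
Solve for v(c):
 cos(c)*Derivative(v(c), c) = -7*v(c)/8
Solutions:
 v(c) = C1*(sin(c) - 1)^(7/16)/(sin(c) + 1)^(7/16)


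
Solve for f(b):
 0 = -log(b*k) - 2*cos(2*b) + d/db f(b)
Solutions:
 f(b) = C1 + b*log(b*k) - b + sin(2*b)


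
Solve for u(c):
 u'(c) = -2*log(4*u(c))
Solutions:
 Integral(1/(log(_y) + 2*log(2)), (_y, u(c)))/2 = C1 - c


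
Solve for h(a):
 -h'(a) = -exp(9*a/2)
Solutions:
 h(a) = C1 + 2*exp(9*a/2)/9


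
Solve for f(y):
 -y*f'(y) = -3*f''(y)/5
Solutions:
 f(y) = C1 + C2*erfi(sqrt(30)*y/6)


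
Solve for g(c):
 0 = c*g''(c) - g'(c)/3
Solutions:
 g(c) = C1 + C2*c^(4/3)


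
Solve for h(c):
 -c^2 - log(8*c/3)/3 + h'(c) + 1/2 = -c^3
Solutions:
 h(c) = C1 - c^4/4 + c^3/3 + c*log(c)/3 - 5*c/6 - c*log(3)/3 + c*log(2)


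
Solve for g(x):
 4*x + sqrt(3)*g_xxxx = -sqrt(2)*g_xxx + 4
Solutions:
 g(x) = C1 + C2*x + C3*x^2 + C4*exp(-sqrt(6)*x/3) - sqrt(2)*x^4/12 + x^3*(sqrt(2) + sqrt(3))/3


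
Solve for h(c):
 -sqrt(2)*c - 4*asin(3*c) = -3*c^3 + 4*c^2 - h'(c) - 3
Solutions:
 h(c) = C1 - 3*c^4/4 + 4*c^3/3 + sqrt(2)*c^2/2 + 4*c*asin(3*c) - 3*c + 4*sqrt(1 - 9*c^2)/3


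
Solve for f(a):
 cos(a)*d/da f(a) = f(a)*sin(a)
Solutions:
 f(a) = C1/cos(a)


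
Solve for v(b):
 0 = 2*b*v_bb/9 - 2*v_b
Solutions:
 v(b) = C1 + C2*b^10


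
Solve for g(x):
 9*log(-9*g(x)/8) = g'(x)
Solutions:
 -Integral(1/(log(-_y) - 3*log(2) + 2*log(3)), (_y, g(x)))/9 = C1 - x


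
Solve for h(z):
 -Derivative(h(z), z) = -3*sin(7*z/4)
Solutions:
 h(z) = C1 - 12*cos(7*z/4)/7


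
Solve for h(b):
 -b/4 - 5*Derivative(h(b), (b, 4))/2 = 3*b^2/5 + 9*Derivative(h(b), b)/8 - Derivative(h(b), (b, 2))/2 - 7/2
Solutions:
 h(b) = C1 + C2*exp(15^(1/3)*b*(4*15^(1/3)/(sqrt(163065) + 405)^(1/3) + (sqrt(163065) + 405)^(1/3))/60)*sin(3^(1/6)*5^(1/3)*b*(-3^(2/3)*(sqrt(163065) + 405)^(1/3) + 12*5^(1/3)/(sqrt(163065) + 405)^(1/3))/60) + C3*exp(15^(1/3)*b*(4*15^(1/3)/(sqrt(163065) + 405)^(1/3) + (sqrt(163065) + 405)^(1/3))/60)*cos(3^(1/6)*5^(1/3)*b*(-3^(2/3)*(sqrt(163065) + 405)^(1/3) + 12*5^(1/3)/(sqrt(163065) + 405)^(1/3))/60) + C4*exp(-15^(1/3)*b*(4*15^(1/3)/(sqrt(163065) + 405)^(1/3) + (sqrt(163065) + 405)^(1/3))/30) - 8*b^3/45 - 47*b^2/135 + 3404*b/1215


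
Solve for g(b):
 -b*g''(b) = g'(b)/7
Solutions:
 g(b) = C1 + C2*b^(6/7)


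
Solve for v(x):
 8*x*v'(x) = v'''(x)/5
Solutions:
 v(x) = C1 + Integral(C2*airyai(2*5^(1/3)*x) + C3*airybi(2*5^(1/3)*x), x)


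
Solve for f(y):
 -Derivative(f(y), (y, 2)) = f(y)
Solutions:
 f(y) = C1*sin(y) + C2*cos(y)


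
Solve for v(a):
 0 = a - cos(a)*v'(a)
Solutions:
 v(a) = C1 + Integral(a/cos(a), a)


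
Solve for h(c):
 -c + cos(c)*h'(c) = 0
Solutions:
 h(c) = C1 + Integral(c/cos(c), c)


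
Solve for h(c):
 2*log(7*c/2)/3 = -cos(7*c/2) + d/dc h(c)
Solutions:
 h(c) = C1 + 2*c*log(c)/3 - 2*c/3 - 2*c*log(2)/3 + 2*c*log(7)/3 + 2*sin(7*c/2)/7


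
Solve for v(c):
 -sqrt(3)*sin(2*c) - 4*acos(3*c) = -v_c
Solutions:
 v(c) = C1 + 4*c*acos(3*c) - 4*sqrt(1 - 9*c^2)/3 - sqrt(3)*cos(2*c)/2


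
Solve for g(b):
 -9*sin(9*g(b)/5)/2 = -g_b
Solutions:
 -9*b/2 + 5*log(cos(9*g(b)/5) - 1)/18 - 5*log(cos(9*g(b)/5) + 1)/18 = C1


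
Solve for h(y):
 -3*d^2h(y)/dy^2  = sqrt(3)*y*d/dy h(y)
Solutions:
 h(y) = C1 + C2*erf(sqrt(2)*3^(3/4)*y/6)


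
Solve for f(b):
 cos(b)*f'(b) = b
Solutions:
 f(b) = C1 + Integral(b/cos(b), b)


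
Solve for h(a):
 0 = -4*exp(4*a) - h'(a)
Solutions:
 h(a) = C1 - exp(4*a)


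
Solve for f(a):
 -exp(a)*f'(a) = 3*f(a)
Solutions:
 f(a) = C1*exp(3*exp(-a))


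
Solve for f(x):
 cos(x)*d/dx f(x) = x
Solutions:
 f(x) = C1 + Integral(x/cos(x), x)


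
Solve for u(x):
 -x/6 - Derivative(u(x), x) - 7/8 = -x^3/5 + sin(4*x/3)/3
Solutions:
 u(x) = C1 + x^4/20 - x^2/12 - 7*x/8 + cos(4*x/3)/4


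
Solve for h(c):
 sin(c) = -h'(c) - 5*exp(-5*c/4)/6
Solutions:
 h(c) = C1 + cos(c) + 2*exp(-5*c/4)/3


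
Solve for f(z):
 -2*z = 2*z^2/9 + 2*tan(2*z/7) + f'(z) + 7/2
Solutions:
 f(z) = C1 - 2*z^3/27 - z^2 - 7*z/2 + 7*log(cos(2*z/7))


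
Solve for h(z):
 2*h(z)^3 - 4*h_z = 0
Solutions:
 h(z) = -sqrt(-1/(C1 + z))
 h(z) = sqrt(-1/(C1 + z))


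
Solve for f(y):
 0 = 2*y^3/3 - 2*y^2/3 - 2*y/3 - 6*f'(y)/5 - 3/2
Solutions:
 f(y) = C1 + 5*y^4/36 - 5*y^3/27 - 5*y^2/18 - 5*y/4


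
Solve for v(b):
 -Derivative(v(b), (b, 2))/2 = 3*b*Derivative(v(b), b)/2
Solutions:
 v(b) = C1 + C2*erf(sqrt(6)*b/2)


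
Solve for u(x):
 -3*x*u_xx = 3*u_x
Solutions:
 u(x) = C1 + C2*log(x)


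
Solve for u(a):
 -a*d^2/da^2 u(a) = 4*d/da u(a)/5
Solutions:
 u(a) = C1 + C2*a^(1/5)


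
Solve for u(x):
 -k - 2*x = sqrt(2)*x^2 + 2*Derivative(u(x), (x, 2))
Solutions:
 u(x) = C1 + C2*x - k*x^2/4 - sqrt(2)*x^4/24 - x^3/6


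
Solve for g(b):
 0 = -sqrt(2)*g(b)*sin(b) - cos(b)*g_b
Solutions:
 g(b) = C1*cos(b)^(sqrt(2))


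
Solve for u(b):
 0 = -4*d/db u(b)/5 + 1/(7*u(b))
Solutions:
 u(b) = -sqrt(C1 + 70*b)/14
 u(b) = sqrt(C1 + 70*b)/14


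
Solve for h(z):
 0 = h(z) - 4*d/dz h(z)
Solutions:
 h(z) = C1*exp(z/4)


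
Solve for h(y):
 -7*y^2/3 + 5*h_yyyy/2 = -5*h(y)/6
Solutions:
 h(y) = 14*y^2/5 + (C1*sin(sqrt(2)*3^(3/4)*y/6) + C2*cos(sqrt(2)*3^(3/4)*y/6))*exp(-sqrt(2)*3^(3/4)*y/6) + (C3*sin(sqrt(2)*3^(3/4)*y/6) + C4*cos(sqrt(2)*3^(3/4)*y/6))*exp(sqrt(2)*3^(3/4)*y/6)


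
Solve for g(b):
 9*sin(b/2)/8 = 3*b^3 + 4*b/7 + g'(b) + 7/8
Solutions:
 g(b) = C1 - 3*b^4/4 - 2*b^2/7 - 7*b/8 - 9*cos(b/2)/4


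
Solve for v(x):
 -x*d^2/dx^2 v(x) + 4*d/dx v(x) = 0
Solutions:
 v(x) = C1 + C2*x^5


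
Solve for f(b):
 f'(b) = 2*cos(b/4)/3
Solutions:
 f(b) = C1 + 8*sin(b/4)/3


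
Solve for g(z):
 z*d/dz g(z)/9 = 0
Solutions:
 g(z) = C1


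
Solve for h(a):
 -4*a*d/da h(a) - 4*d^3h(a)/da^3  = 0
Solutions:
 h(a) = C1 + Integral(C2*airyai(-a) + C3*airybi(-a), a)


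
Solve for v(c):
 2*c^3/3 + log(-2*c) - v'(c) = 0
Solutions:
 v(c) = C1 + c^4/6 + c*log(-c) + c*(-1 + log(2))


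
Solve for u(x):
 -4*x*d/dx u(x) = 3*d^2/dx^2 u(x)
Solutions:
 u(x) = C1 + C2*erf(sqrt(6)*x/3)


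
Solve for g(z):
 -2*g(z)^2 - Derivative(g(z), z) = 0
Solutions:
 g(z) = 1/(C1 + 2*z)


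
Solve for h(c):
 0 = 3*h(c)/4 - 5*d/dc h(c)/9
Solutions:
 h(c) = C1*exp(27*c/20)


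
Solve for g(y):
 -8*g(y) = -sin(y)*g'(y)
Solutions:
 g(y) = C1*(cos(y)^4 - 4*cos(y)^3 + 6*cos(y)^2 - 4*cos(y) + 1)/(cos(y)^4 + 4*cos(y)^3 + 6*cos(y)^2 + 4*cos(y) + 1)


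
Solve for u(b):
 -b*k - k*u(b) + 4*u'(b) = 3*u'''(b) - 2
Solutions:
 u(b) = C1*exp(-2^(1/3)*b*(2^(1/3)*(9*k + sqrt(81*k^2 - 256))^(1/3) + 8/(9*k + sqrt(81*k^2 - 256))^(1/3))/6) + C2*exp(2^(1/3)*b*(2^(1/3)*(9*k + sqrt(81*k^2 - 256))^(1/3) - 2^(1/3)*sqrt(3)*I*(9*k + sqrt(81*k^2 - 256))^(1/3) - 32/((-1 + sqrt(3)*I)*(9*k + sqrt(81*k^2 - 256))^(1/3)))/12) + C3*exp(2^(1/3)*b*(2^(1/3)*(9*k + sqrt(81*k^2 - 256))^(1/3) + 2^(1/3)*sqrt(3)*I*(9*k + sqrt(81*k^2 - 256))^(1/3) + 32/((1 + sqrt(3)*I)*(9*k + sqrt(81*k^2 - 256))^(1/3)))/12) - b - 2/k


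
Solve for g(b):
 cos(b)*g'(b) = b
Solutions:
 g(b) = C1 + Integral(b/cos(b), b)


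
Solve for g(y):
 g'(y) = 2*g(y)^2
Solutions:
 g(y) = -1/(C1 + 2*y)


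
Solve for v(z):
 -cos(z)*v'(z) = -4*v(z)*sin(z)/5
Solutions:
 v(z) = C1/cos(z)^(4/5)


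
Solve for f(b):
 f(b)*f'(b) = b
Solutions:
 f(b) = -sqrt(C1 + b^2)
 f(b) = sqrt(C1 + b^2)


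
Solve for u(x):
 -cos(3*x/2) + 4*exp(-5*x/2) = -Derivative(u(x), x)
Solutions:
 u(x) = C1 + 2*sin(3*x/2)/3 + 8*exp(-5*x/2)/5


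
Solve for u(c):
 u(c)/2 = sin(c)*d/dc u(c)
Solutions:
 u(c) = C1*(cos(c) - 1)^(1/4)/(cos(c) + 1)^(1/4)


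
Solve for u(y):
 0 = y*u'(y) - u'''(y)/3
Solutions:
 u(y) = C1 + Integral(C2*airyai(3^(1/3)*y) + C3*airybi(3^(1/3)*y), y)


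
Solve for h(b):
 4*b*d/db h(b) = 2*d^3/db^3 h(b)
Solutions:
 h(b) = C1 + Integral(C2*airyai(2^(1/3)*b) + C3*airybi(2^(1/3)*b), b)


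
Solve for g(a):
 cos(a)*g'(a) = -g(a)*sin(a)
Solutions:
 g(a) = C1*cos(a)


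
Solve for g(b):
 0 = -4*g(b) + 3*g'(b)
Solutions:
 g(b) = C1*exp(4*b/3)


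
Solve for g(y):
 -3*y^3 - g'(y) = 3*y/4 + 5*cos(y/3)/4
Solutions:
 g(y) = C1 - 3*y^4/4 - 3*y^2/8 - 15*sin(y/3)/4


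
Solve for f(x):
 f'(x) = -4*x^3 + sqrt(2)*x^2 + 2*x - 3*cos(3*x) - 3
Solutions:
 f(x) = C1 - x^4 + sqrt(2)*x^3/3 + x^2 - 3*x - sin(3*x)


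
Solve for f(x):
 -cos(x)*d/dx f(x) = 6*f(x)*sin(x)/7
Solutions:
 f(x) = C1*cos(x)^(6/7)


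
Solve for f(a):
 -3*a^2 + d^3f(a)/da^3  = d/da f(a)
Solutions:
 f(a) = C1 + C2*exp(-a) + C3*exp(a) - a^3 - 6*a


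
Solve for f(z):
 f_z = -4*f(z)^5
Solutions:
 f(z) = -I*(1/(C1 + 16*z))^(1/4)
 f(z) = I*(1/(C1 + 16*z))^(1/4)
 f(z) = -(1/(C1 + 16*z))^(1/4)
 f(z) = (1/(C1 + 16*z))^(1/4)


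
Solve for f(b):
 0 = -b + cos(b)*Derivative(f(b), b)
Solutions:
 f(b) = C1 + Integral(b/cos(b), b)


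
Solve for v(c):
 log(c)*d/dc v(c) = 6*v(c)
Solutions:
 v(c) = C1*exp(6*li(c))


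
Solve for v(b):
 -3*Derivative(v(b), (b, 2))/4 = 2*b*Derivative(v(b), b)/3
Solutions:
 v(b) = C1 + C2*erf(2*b/3)


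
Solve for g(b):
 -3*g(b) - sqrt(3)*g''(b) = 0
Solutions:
 g(b) = C1*sin(3^(1/4)*b) + C2*cos(3^(1/4)*b)


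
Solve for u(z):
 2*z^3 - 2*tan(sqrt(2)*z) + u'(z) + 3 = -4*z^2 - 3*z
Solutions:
 u(z) = C1 - z^4/2 - 4*z^3/3 - 3*z^2/2 - 3*z - sqrt(2)*log(cos(sqrt(2)*z))


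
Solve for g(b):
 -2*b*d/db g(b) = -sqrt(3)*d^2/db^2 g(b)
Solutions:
 g(b) = C1 + C2*erfi(3^(3/4)*b/3)


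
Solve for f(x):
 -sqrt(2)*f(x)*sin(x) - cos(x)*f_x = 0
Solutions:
 f(x) = C1*cos(x)^(sqrt(2))


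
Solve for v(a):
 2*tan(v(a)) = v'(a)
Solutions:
 v(a) = pi - asin(C1*exp(2*a))
 v(a) = asin(C1*exp(2*a))


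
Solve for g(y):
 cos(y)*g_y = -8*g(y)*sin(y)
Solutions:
 g(y) = C1*cos(y)^8


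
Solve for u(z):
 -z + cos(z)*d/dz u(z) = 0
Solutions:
 u(z) = C1 + Integral(z/cos(z), z)


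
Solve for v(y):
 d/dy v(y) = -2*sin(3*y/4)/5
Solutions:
 v(y) = C1 + 8*cos(3*y/4)/15


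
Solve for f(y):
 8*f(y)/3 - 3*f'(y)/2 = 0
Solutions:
 f(y) = C1*exp(16*y/9)


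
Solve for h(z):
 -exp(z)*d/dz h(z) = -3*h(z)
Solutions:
 h(z) = C1*exp(-3*exp(-z))


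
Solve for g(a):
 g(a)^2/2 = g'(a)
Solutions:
 g(a) = -2/(C1 + a)


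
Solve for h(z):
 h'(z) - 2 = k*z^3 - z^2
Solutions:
 h(z) = C1 + k*z^4/4 - z^3/3 + 2*z


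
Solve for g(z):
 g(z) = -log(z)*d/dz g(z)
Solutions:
 g(z) = C1*exp(-li(z))


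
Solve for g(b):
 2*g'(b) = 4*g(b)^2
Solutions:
 g(b) = -1/(C1 + 2*b)


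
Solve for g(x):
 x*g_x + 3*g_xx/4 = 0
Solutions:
 g(x) = C1 + C2*erf(sqrt(6)*x/3)


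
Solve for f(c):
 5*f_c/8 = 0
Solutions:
 f(c) = C1


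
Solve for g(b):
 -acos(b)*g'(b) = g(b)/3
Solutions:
 g(b) = C1*exp(-Integral(1/acos(b), b)/3)


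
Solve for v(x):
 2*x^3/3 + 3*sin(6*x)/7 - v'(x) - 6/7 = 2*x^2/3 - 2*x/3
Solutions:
 v(x) = C1 + x^4/6 - 2*x^3/9 + x^2/3 - 6*x/7 - cos(6*x)/14


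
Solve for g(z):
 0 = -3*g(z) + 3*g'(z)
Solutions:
 g(z) = C1*exp(z)


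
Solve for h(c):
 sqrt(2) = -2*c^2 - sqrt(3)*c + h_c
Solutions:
 h(c) = C1 + 2*c^3/3 + sqrt(3)*c^2/2 + sqrt(2)*c


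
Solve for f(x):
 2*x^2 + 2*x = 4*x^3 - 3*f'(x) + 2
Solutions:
 f(x) = C1 + x^4/3 - 2*x^3/9 - x^2/3 + 2*x/3


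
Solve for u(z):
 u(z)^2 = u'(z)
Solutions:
 u(z) = -1/(C1 + z)


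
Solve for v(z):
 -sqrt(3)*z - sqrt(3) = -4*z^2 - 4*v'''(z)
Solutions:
 v(z) = C1 + C2*z + C3*z^2 - z^5/60 + sqrt(3)*z^4/96 + sqrt(3)*z^3/24


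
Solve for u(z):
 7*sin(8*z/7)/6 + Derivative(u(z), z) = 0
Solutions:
 u(z) = C1 + 49*cos(8*z/7)/48


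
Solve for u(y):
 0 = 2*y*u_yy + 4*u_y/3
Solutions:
 u(y) = C1 + C2*y^(1/3)


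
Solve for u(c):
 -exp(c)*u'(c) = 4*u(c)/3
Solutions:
 u(c) = C1*exp(4*exp(-c)/3)


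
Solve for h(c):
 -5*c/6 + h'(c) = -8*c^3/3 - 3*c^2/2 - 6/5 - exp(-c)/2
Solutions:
 h(c) = C1 - 2*c^4/3 - c^3/2 + 5*c^2/12 - 6*c/5 + exp(-c)/2


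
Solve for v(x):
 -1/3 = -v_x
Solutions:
 v(x) = C1 + x/3


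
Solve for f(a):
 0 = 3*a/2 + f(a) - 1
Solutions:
 f(a) = 1 - 3*a/2


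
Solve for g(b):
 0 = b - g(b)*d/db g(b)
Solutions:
 g(b) = -sqrt(C1 + b^2)
 g(b) = sqrt(C1 + b^2)


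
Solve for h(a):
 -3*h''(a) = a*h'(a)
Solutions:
 h(a) = C1 + C2*erf(sqrt(6)*a/6)


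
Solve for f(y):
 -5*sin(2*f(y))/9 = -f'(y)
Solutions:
 -5*y/9 + log(cos(2*f(y)) - 1)/4 - log(cos(2*f(y)) + 1)/4 = C1


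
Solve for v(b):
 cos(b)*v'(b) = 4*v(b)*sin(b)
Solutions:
 v(b) = C1/cos(b)^4


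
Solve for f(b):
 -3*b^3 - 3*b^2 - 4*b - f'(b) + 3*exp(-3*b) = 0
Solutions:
 f(b) = C1 - 3*b^4/4 - b^3 - 2*b^2 - exp(-3*b)


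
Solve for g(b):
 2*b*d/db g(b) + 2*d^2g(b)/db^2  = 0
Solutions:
 g(b) = C1 + C2*erf(sqrt(2)*b/2)


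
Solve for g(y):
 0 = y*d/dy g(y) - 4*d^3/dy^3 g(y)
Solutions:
 g(y) = C1 + Integral(C2*airyai(2^(1/3)*y/2) + C3*airybi(2^(1/3)*y/2), y)


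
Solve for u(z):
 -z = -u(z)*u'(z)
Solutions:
 u(z) = -sqrt(C1 + z^2)
 u(z) = sqrt(C1 + z^2)


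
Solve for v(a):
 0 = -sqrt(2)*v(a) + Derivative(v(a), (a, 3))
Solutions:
 v(a) = C3*exp(2^(1/6)*a) + (C1*sin(2^(1/6)*sqrt(3)*a/2) + C2*cos(2^(1/6)*sqrt(3)*a/2))*exp(-2^(1/6)*a/2)


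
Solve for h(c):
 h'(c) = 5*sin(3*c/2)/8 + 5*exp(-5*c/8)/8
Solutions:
 h(c) = C1 - 5*cos(3*c/2)/12 - 1/exp(c)^(5/8)


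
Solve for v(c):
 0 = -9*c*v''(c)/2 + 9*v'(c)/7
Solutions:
 v(c) = C1 + C2*c^(9/7)


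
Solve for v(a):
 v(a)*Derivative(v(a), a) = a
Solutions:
 v(a) = -sqrt(C1 + a^2)
 v(a) = sqrt(C1 + a^2)


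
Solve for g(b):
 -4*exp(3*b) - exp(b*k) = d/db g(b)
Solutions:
 g(b) = C1 - 4*exp(3*b)/3 - exp(b*k)/k


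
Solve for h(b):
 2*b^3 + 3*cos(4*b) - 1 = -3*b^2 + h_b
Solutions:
 h(b) = C1 + b^4/2 + b^3 - b + 3*sin(4*b)/4


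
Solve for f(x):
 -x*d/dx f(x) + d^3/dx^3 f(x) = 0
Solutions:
 f(x) = C1 + Integral(C2*airyai(x) + C3*airybi(x), x)


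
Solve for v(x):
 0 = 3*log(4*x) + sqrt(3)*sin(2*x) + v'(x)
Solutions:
 v(x) = C1 - 3*x*log(x) - 6*x*log(2) + 3*x + sqrt(3)*cos(2*x)/2


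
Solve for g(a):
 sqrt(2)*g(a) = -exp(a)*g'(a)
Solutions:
 g(a) = C1*exp(sqrt(2)*exp(-a))


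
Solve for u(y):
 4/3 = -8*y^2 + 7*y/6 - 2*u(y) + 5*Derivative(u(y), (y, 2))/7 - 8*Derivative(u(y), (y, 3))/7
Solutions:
 u(y) = C1*exp(y*(25/(24*sqrt(248766) + 11971)^(1/3) + 10 + (24*sqrt(248766) + 11971)^(1/3))/48)*sin(sqrt(3)*y*(-(24*sqrt(248766) + 11971)^(1/3) + 25/(24*sqrt(248766) + 11971)^(1/3))/48) + C2*exp(y*(25/(24*sqrt(248766) + 11971)^(1/3) + 10 + (24*sqrt(248766) + 11971)^(1/3))/48)*cos(sqrt(3)*y*(-(24*sqrt(248766) + 11971)^(1/3) + 25/(24*sqrt(248766) + 11971)^(1/3))/48) + C3*exp(y*(-(24*sqrt(248766) + 11971)^(1/3) - 25/(24*sqrt(248766) + 11971)^(1/3) + 5)/24) - 4*y^2 + 7*y/12 - 74/21


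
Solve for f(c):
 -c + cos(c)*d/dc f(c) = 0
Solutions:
 f(c) = C1 + Integral(c/cos(c), c)


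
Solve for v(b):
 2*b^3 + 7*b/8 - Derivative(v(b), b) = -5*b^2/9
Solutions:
 v(b) = C1 + b^4/2 + 5*b^3/27 + 7*b^2/16


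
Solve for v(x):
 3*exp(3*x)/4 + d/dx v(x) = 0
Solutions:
 v(x) = C1 - exp(3*x)/4


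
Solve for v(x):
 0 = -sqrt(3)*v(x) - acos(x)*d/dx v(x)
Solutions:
 v(x) = C1*exp(-sqrt(3)*Integral(1/acos(x), x))


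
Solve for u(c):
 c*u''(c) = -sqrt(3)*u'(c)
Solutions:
 u(c) = C1 + C2*c^(1 - sqrt(3))


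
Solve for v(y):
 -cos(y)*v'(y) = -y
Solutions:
 v(y) = C1 + Integral(y/cos(y), y)


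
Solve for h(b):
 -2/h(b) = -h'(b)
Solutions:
 h(b) = -sqrt(C1 + 4*b)
 h(b) = sqrt(C1 + 4*b)


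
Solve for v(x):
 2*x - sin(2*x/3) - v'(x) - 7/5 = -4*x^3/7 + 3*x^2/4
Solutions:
 v(x) = C1 + x^4/7 - x^3/4 + x^2 - 7*x/5 + 3*cos(2*x/3)/2


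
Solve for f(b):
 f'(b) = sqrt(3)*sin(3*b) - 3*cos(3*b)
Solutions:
 f(b) = C1 - 2*sqrt(3)*sin(3*b + pi/6)/3


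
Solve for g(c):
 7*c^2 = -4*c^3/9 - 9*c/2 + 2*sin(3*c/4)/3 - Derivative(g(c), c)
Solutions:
 g(c) = C1 - c^4/9 - 7*c^3/3 - 9*c^2/4 - 8*cos(3*c/4)/9


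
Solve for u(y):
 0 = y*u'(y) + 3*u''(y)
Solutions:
 u(y) = C1 + C2*erf(sqrt(6)*y/6)


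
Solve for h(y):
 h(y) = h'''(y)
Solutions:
 h(y) = C3*exp(y) + (C1*sin(sqrt(3)*y/2) + C2*cos(sqrt(3)*y/2))*exp(-y/2)


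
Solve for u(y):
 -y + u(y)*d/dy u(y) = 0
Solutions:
 u(y) = -sqrt(C1 + y^2)
 u(y) = sqrt(C1 + y^2)


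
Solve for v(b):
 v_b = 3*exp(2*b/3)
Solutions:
 v(b) = C1 + 9*exp(2*b/3)/2


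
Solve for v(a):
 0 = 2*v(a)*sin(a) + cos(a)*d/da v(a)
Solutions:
 v(a) = C1*cos(a)^2


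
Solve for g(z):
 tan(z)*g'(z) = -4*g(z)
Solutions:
 g(z) = C1/sin(z)^4


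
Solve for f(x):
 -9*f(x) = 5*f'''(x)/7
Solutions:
 f(x) = C3*exp(x*(-5^(2/3)*63^(1/3) + 3*15^(2/3)*7^(1/3))/20)*sin(3*3^(1/6)*5^(2/3)*7^(1/3)*x/10) + C4*exp(x*(-5^(2/3)*63^(1/3) + 3*15^(2/3)*7^(1/3))/20)*cos(3*3^(1/6)*5^(2/3)*7^(1/3)*x/10) + C5*exp(-x*(5^(2/3)*63^(1/3) + 3*15^(2/3)*7^(1/3))/20) + (C1*sin(3*3^(1/6)*5^(2/3)*7^(1/3)*x/10) + C2*cos(3*3^(1/6)*5^(2/3)*7^(1/3)*x/10))*exp(5^(2/3)*63^(1/3)*x/10)


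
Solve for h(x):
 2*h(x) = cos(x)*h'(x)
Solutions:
 h(x) = C1*(sin(x) + 1)/(sin(x) - 1)


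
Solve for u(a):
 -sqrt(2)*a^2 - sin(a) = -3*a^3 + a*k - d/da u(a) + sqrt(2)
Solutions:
 u(a) = C1 - 3*a^4/4 + sqrt(2)*a^3/3 + a^2*k/2 + sqrt(2)*a - cos(a)


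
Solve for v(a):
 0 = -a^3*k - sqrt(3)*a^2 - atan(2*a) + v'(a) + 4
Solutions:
 v(a) = C1 + a^4*k/4 + sqrt(3)*a^3/3 + a*atan(2*a) - 4*a - log(4*a^2 + 1)/4


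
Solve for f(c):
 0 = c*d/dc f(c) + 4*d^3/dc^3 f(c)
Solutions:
 f(c) = C1 + Integral(C2*airyai(-2^(1/3)*c/2) + C3*airybi(-2^(1/3)*c/2), c)


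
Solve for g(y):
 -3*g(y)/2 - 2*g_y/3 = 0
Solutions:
 g(y) = C1*exp(-9*y/4)


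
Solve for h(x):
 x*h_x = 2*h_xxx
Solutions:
 h(x) = C1 + Integral(C2*airyai(2^(2/3)*x/2) + C3*airybi(2^(2/3)*x/2), x)


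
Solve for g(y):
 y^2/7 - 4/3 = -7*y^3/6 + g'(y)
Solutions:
 g(y) = C1 + 7*y^4/24 + y^3/21 - 4*y/3


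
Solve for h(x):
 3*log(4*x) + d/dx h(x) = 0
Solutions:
 h(x) = C1 - 3*x*log(x) - x*log(64) + 3*x


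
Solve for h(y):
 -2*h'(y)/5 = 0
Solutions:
 h(y) = C1


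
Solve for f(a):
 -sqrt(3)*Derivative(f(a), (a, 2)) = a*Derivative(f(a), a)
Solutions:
 f(a) = C1 + C2*erf(sqrt(2)*3^(3/4)*a/6)


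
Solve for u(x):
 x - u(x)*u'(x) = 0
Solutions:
 u(x) = -sqrt(C1 + x^2)
 u(x) = sqrt(C1 + x^2)


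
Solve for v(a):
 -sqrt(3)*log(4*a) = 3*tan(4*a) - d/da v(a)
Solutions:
 v(a) = C1 + sqrt(3)*a*(log(a) - 1) + 2*sqrt(3)*a*log(2) - 3*log(cos(4*a))/4


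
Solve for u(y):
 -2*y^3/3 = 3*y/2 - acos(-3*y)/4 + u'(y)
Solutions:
 u(y) = C1 - y^4/6 - 3*y^2/4 + y*acos(-3*y)/4 + sqrt(1 - 9*y^2)/12


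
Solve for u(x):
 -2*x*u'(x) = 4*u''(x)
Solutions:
 u(x) = C1 + C2*erf(x/2)


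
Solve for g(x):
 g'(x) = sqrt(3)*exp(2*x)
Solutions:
 g(x) = C1 + sqrt(3)*exp(2*x)/2


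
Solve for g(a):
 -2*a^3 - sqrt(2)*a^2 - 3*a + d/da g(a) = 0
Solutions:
 g(a) = C1 + a^4/2 + sqrt(2)*a^3/3 + 3*a^2/2


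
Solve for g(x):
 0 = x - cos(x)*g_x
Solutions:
 g(x) = C1 + Integral(x/cos(x), x)


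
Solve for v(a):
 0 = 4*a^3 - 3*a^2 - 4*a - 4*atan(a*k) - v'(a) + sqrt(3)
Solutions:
 v(a) = C1 + a^4 - a^3 - 2*a^2 + sqrt(3)*a - 4*Piecewise((a*atan(a*k) - log(a^2*k^2 + 1)/(2*k), Ne(k, 0)), (0, True))


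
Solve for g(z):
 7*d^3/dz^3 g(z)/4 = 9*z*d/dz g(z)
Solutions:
 g(z) = C1 + Integral(C2*airyai(42^(2/3)*z/7) + C3*airybi(42^(2/3)*z/7), z)


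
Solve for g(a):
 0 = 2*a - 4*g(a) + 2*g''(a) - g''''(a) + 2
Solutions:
 g(a) = a/2 + (C1*sin(sqrt(2)*a/2) + C2*cos(sqrt(2)*a/2))*exp(-sqrt(6)*a/2) + (C3*sin(sqrt(2)*a/2) + C4*cos(sqrt(2)*a/2))*exp(sqrt(6)*a/2) + 1/2


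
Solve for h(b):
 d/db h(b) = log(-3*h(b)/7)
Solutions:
 -Integral(1/(log(-_y) - log(7) + log(3)), (_y, h(b))) = C1 - b


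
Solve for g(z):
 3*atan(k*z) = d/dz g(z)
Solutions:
 g(z) = C1 + 3*Piecewise((z*atan(k*z) - log(k^2*z^2 + 1)/(2*k), Ne(k, 0)), (0, True))


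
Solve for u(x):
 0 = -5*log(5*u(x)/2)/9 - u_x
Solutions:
 -9*Integral(1/(-log(_y) - log(5) + log(2)), (_y, u(x)))/5 = C1 - x


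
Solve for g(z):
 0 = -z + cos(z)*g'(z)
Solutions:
 g(z) = C1 + Integral(z/cos(z), z)


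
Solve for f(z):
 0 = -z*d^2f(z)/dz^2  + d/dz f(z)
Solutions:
 f(z) = C1 + C2*z^2


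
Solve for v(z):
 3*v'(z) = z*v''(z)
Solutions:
 v(z) = C1 + C2*z^4


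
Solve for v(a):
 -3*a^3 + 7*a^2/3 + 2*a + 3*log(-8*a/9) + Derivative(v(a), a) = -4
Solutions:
 v(a) = C1 + 3*a^4/4 - 7*a^3/9 - a^2 - 3*a*log(-a) + a*(-9*log(2) - 1 + 6*log(3))


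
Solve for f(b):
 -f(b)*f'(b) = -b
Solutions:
 f(b) = -sqrt(C1 + b^2)
 f(b) = sqrt(C1 + b^2)


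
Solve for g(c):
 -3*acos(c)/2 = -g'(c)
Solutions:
 g(c) = C1 + 3*c*acos(c)/2 - 3*sqrt(1 - c^2)/2


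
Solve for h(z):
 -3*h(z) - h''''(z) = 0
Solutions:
 h(z) = (C1*sin(sqrt(2)*3^(1/4)*z/2) + C2*cos(sqrt(2)*3^(1/4)*z/2))*exp(-sqrt(2)*3^(1/4)*z/2) + (C3*sin(sqrt(2)*3^(1/4)*z/2) + C4*cos(sqrt(2)*3^(1/4)*z/2))*exp(sqrt(2)*3^(1/4)*z/2)


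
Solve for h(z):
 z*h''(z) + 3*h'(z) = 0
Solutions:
 h(z) = C1 + C2/z^2


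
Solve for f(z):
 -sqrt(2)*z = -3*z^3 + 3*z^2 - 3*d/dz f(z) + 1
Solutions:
 f(z) = C1 - z^4/4 + z^3/3 + sqrt(2)*z^2/6 + z/3


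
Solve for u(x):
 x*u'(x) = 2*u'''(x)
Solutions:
 u(x) = C1 + Integral(C2*airyai(2^(2/3)*x/2) + C3*airybi(2^(2/3)*x/2), x)


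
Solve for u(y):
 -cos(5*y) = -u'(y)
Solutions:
 u(y) = C1 + sin(5*y)/5


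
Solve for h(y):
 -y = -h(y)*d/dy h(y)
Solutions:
 h(y) = -sqrt(C1 + y^2)
 h(y) = sqrt(C1 + y^2)


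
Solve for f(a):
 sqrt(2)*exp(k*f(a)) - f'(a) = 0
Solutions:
 f(a) = Piecewise((log(-1/(C1*k + sqrt(2)*a*k))/k, Ne(k, 0)), (nan, True))
 f(a) = Piecewise((C1 + sqrt(2)*a, Eq(k, 0)), (nan, True))


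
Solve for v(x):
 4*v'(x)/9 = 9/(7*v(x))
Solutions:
 v(x) = -sqrt(C1 + 1134*x)/14
 v(x) = sqrt(C1 + 1134*x)/14


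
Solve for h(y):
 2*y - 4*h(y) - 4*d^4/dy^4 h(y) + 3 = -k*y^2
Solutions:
 h(y) = k*y^2/4 + y/2 + (C1*sin(sqrt(2)*y/2) + C2*cos(sqrt(2)*y/2))*exp(-sqrt(2)*y/2) + (C3*sin(sqrt(2)*y/2) + C4*cos(sqrt(2)*y/2))*exp(sqrt(2)*y/2) + 3/4


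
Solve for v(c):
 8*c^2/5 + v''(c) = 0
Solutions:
 v(c) = C1 + C2*c - 2*c^4/15


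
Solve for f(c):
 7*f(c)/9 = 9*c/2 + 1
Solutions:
 f(c) = 81*c/14 + 9/7


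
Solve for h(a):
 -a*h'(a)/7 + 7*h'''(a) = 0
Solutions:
 h(a) = C1 + Integral(C2*airyai(7^(1/3)*a/7) + C3*airybi(7^(1/3)*a/7), a)


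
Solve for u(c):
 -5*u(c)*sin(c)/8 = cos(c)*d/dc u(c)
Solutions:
 u(c) = C1*cos(c)^(5/8)


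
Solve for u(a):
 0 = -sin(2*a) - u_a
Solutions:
 u(a) = C1 + cos(2*a)/2


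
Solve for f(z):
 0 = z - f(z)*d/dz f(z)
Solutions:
 f(z) = -sqrt(C1 + z^2)
 f(z) = sqrt(C1 + z^2)


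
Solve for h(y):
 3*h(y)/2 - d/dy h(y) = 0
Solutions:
 h(y) = C1*exp(3*y/2)


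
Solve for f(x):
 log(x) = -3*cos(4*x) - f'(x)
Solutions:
 f(x) = C1 - x*log(x) + x - 3*sin(4*x)/4


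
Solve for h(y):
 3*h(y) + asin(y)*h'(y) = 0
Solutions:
 h(y) = C1*exp(-3*Integral(1/asin(y), y))


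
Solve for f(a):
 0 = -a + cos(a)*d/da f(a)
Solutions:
 f(a) = C1 + Integral(a/cos(a), a)


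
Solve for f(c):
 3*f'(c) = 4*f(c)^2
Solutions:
 f(c) = -3/(C1 + 4*c)


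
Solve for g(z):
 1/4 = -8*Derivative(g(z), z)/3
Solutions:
 g(z) = C1 - 3*z/32


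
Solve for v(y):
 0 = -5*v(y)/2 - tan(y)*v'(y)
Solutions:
 v(y) = C1/sin(y)^(5/2)


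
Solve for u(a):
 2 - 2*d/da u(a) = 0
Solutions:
 u(a) = C1 + a


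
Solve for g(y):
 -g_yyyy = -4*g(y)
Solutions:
 g(y) = C1*exp(-sqrt(2)*y) + C2*exp(sqrt(2)*y) + C3*sin(sqrt(2)*y) + C4*cos(sqrt(2)*y)


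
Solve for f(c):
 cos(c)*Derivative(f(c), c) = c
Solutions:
 f(c) = C1 + Integral(c/cos(c), c)


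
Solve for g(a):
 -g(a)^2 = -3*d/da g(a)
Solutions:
 g(a) = -3/(C1 + a)


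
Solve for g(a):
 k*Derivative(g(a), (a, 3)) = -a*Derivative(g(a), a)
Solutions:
 g(a) = C1 + Integral(C2*airyai(a*(-1/k)^(1/3)) + C3*airybi(a*(-1/k)^(1/3)), a)


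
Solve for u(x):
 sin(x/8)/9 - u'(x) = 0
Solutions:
 u(x) = C1 - 8*cos(x/8)/9


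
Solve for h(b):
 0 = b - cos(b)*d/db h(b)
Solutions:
 h(b) = C1 + Integral(b/cos(b), b)


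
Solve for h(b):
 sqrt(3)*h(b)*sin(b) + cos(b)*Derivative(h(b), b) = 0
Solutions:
 h(b) = C1*cos(b)^(sqrt(3))


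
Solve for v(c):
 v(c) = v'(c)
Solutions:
 v(c) = C1*exp(c)


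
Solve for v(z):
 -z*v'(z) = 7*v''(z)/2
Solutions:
 v(z) = C1 + C2*erf(sqrt(7)*z/7)


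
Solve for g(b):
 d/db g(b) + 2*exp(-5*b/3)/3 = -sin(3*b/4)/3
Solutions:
 g(b) = C1 + 4*cos(3*b/4)/9 + 2*exp(-5*b/3)/5


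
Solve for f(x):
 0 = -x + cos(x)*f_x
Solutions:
 f(x) = C1 + Integral(x/cos(x), x)


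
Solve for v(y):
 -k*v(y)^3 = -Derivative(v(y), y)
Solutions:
 v(y) = -sqrt(2)*sqrt(-1/(C1 + k*y))/2
 v(y) = sqrt(2)*sqrt(-1/(C1 + k*y))/2


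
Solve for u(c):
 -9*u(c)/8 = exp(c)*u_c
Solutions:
 u(c) = C1*exp(9*exp(-c)/8)


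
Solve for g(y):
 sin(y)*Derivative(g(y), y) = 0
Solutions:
 g(y) = C1


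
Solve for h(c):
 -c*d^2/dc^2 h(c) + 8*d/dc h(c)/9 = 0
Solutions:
 h(c) = C1 + C2*c^(17/9)


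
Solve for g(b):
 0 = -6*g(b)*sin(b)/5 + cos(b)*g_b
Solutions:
 g(b) = C1/cos(b)^(6/5)


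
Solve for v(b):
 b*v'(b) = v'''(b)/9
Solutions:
 v(b) = C1 + Integral(C2*airyai(3^(2/3)*b) + C3*airybi(3^(2/3)*b), b)


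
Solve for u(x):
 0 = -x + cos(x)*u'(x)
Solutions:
 u(x) = C1 + Integral(x/cos(x), x)


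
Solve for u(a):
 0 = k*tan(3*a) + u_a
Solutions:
 u(a) = C1 + k*log(cos(3*a))/3


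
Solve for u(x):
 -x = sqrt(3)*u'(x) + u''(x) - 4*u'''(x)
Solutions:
 u(x) = C1 + C2*exp(x*(1 - sqrt(1 + 16*sqrt(3)))/8) + C3*exp(x*(1 + sqrt(1 + 16*sqrt(3)))/8) - sqrt(3)*x^2/6 + x/3


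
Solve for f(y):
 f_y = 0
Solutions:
 f(y) = C1


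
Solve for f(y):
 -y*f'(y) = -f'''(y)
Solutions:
 f(y) = C1 + Integral(C2*airyai(y) + C3*airybi(y), y)


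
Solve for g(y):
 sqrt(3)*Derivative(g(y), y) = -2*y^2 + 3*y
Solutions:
 g(y) = C1 - 2*sqrt(3)*y^3/9 + sqrt(3)*y^2/2


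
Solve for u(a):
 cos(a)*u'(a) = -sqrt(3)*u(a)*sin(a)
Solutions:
 u(a) = C1*cos(a)^(sqrt(3))


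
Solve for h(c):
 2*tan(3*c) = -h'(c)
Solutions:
 h(c) = C1 + 2*log(cos(3*c))/3


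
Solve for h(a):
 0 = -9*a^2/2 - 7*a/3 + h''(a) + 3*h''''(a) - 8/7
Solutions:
 h(a) = C1 + C2*a + C3*sin(sqrt(3)*a/3) + C4*cos(sqrt(3)*a/3) + 3*a^4/8 + 7*a^3/18 - 181*a^2/14


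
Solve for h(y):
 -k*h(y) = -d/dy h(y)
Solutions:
 h(y) = C1*exp(k*y)


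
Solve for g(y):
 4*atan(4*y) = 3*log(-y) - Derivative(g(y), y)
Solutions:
 g(y) = C1 + 3*y*log(-y) - 4*y*atan(4*y) - 3*y + log(16*y^2 + 1)/2


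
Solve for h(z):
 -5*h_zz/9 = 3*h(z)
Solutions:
 h(z) = C1*sin(3*sqrt(15)*z/5) + C2*cos(3*sqrt(15)*z/5)


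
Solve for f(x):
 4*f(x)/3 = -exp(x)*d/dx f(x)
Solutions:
 f(x) = C1*exp(4*exp(-x)/3)


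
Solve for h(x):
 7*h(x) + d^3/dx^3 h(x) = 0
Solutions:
 h(x) = C3*exp(-7^(1/3)*x) + (C1*sin(sqrt(3)*7^(1/3)*x/2) + C2*cos(sqrt(3)*7^(1/3)*x/2))*exp(7^(1/3)*x/2)


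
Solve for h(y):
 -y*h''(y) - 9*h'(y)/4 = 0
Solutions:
 h(y) = C1 + C2/y^(5/4)


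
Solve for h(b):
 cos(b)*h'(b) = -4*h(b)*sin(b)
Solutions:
 h(b) = C1*cos(b)^4


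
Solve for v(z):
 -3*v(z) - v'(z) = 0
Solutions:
 v(z) = C1*exp(-3*z)


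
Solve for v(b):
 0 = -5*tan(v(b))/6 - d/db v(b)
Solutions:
 v(b) = pi - asin(C1*exp(-5*b/6))
 v(b) = asin(C1*exp(-5*b/6))


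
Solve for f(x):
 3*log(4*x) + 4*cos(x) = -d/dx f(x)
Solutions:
 f(x) = C1 - 3*x*log(x) - 6*x*log(2) + 3*x - 4*sin(x)


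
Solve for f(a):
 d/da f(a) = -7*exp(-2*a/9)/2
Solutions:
 f(a) = C1 + 63*exp(-2*a/9)/4


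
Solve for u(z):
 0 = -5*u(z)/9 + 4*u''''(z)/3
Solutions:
 u(z) = C1*exp(-sqrt(2)*3^(3/4)*5^(1/4)*z/6) + C2*exp(sqrt(2)*3^(3/4)*5^(1/4)*z/6) + C3*sin(sqrt(2)*3^(3/4)*5^(1/4)*z/6) + C4*cos(sqrt(2)*3^(3/4)*5^(1/4)*z/6)


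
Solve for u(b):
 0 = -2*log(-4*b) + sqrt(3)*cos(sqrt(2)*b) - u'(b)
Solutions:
 u(b) = C1 - 2*b*log(-b) - 4*b*log(2) + 2*b + sqrt(6)*sin(sqrt(2)*b)/2


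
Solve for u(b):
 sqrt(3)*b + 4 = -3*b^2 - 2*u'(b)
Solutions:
 u(b) = C1 - b^3/2 - sqrt(3)*b^2/4 - 2*b


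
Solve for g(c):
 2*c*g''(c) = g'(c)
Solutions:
 g(c) = C1 + C2*c^(3/2)


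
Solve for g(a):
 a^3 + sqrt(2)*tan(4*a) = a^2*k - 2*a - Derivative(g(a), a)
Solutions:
 g(a) = C1 - a^4/4 + a^3*k/3 - a^2 + sqrt(2)*log(cos(4*a))/4


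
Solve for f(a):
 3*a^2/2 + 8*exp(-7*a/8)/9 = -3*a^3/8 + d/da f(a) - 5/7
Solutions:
 f(a) = C1 + 3*a^4/32 + a^3/2 + 5*a/7 - 64*exp(-7*a/8)/63


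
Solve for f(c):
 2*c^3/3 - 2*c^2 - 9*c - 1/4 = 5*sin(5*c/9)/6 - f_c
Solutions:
 f(c) = C1 - c^4/6 + 2*c^3/3 + 9*c^2/2 + c/4 - 3*cos(5*c/9)/2


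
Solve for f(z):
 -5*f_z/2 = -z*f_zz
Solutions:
 f(z) = C1 + C2*z^(7/2)


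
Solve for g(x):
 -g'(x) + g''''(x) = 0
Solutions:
 g(x) = C1 + C4*exp(x) + (C2*sin(sqrt(3)*x/2) + C3*cos(sqrt(3)*x/2))*exp(-x/2)


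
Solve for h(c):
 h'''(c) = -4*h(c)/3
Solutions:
 h(c) = C3*exp(-6^(2/3)*c/3) + (C1*sin(2^(2/3)*3^(1/6)*c/2) + C2*cos(2^(2/3)*3^(1/6)*c/2))*exp(6^(2/3)*c/6)


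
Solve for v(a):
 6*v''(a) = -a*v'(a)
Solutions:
 v(a) = C1 + C2*erf(sqrt(3)*a/6)


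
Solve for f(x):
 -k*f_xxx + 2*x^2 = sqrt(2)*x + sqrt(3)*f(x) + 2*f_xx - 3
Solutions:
 f(x) = C1*exp(-x*((sqrt(((27*sqrt(3) + 16/k^2)^2 - 256/k^4)/k^2)/2 + 27*sqrt(3)/(2*k) + 8/k^3)^(1/3) + 2/k + 4/(k^2*(sqrt(((27*sqrt(3) + 16/k^2)^2 - 256/k^4)/k^2)/2 + 27*sqrt(3)/(2*k) + 8/k^3)^(1/3)))/3) + C2*exp(x*((sqrt(((27*sqrt(3) + 16/k^2)^2 - 256/k^4)/k^2)/2 + 27*sqrt(3)/(2*k) + 8/k^3)^(1/3) - sqrt(3)*I*(sqrt(((27*sqrt(3) + 16/k^2)^2 - 256/k^4)/k^2)/2 + 27*sqrt(3)/(2*k) + 8/k^3)^(1/3) - 4/k - 16/(k^2*(-1 + sqrt(3)*I)*(sqrt(((27*sqrt(3) + 16/k^2)^2 - 256/k^4)/k^2)/2 + 27*sqrt(3)/(2*k) + 8/k^3)^(1/3)))/6) + C3*exp(x*((sqrt(((27*sqrt(3) + 16/k^2)^2 - 256/k^4)/k^2)/2 + 27*sqrt(3)/(2*k) + 8/k^3)^(1/3) + sqrt(3)*I*(sqrt(((27*sqrt(3) + 16/k^2)^2 - 256/k^4)/k^2)/2 + 27*sqrt(3)/(2*k) + 8/k^3)^(1/3) - 4/k + 16/(k^2*(1 + sqrt(3)*I)*(sqrt(((27*sqrt(3) + 16/k^2)^2 - 256/k^4)/k^2)/2 + 27*sqrt(3)/(2*k) + 8/k^3)^(1/3)))/6) + 2*sqrt(3)*x^2/3 - sqrt(6)*x/3 - 8/3 + sqrt(3)


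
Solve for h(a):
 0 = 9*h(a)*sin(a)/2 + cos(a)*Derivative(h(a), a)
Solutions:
 h(a) = C1*cos(a)^(9/2)


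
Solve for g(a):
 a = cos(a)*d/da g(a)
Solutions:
 g(a) = C1 + Integral(a/cos(a), a)


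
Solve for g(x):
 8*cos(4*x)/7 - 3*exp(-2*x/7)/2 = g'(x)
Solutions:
 g(x) = C1 + 2*sin(4*x)/7 + 21*exp(-2*x/7)/4


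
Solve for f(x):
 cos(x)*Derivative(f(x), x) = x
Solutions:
 f(x) = C1 + Integral(x/cos(x), x)


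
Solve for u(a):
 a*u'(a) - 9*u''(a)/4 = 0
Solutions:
 u(a) = C1 + C2*erfi(sqrt(2)*a/3)


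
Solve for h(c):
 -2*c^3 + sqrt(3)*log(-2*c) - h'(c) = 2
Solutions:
 h(c) = C1 - c^4/2 + sqrt(3)*c*log(-c) + c*(-2 - sqrt(3) + sqrt(3)*log(2))


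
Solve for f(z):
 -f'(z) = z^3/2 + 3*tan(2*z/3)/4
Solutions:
 f(z) = C1 - z^4/8 + 9*log(cos(2*z/3))/8


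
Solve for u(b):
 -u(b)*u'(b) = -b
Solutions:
 u(b) = -sqrt(C1 + b^2)
 u(b) = sqrt(C1 + b^2)


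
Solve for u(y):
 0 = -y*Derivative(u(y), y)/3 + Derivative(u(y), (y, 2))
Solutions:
 u(y) = C1 + C2*erfi(sqrt(6)*y/6)


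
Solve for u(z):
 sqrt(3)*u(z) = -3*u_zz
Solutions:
 u(z) = C1*sin(3^(3/4)*z/3) + C2*cos(3^(3/4)*z/3)


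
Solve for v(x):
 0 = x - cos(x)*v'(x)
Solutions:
 v(x) = C1 + Integral(x/cos(x), x)


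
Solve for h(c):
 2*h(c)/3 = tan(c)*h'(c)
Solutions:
 h(c) = C1*sin(c)^(2/3)


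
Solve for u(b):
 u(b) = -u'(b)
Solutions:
 u(b) = C1*exp(-b)


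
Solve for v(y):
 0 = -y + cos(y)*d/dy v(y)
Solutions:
 v(y) = C1 + Integral(y/cos(y), y)


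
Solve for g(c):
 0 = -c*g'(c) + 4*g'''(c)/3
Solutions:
 g(c) = C1 + Integral(C2*airyai(6^(1/3)*c/2) + C3*airybi(6^(1/3)*c/2), c)


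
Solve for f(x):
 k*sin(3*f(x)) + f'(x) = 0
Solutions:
 f(x) = -acos((-C1 - exp(6*k*x))/(C1 - exp(6*k*x)))/3 + 2*pi/3
 f(x) = acos((-C1 - exp(6*k*x))/(C1 - exp(6*k*x)))/3


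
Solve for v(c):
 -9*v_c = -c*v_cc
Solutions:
 v(c) = C1 + C2*c^10


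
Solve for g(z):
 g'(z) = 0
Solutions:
 g(z) = C1


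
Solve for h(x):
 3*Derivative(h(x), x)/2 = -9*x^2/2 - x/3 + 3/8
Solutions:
 h(x) = C1 - x^3 - x^2/9 + x/4


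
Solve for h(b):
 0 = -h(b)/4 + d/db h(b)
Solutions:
 h(b) = C1*exp(b/4)


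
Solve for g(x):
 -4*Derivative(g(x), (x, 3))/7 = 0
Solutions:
 g(x) = C1 + C2*x + C3*x^2


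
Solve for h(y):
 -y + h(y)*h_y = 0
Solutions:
 h(y) = -sqrt(C1 + y^2)
 h(y) = sqrt(C1 + y^2)


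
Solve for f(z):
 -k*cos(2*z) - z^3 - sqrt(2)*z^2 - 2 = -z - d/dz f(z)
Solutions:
 f(z) = C1 + k*sin(2*z)/2 + z^4/4 + sqrt(2)*z^3/3 - z^2/2 + 2*z


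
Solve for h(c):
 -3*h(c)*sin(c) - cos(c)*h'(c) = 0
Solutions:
 h(c) = C1*cos(c)^3


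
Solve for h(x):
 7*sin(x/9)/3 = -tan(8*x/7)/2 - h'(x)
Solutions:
 h(x) = C1 + 7*log(cos(8*x/7))/16 + 21*cos(x/9)


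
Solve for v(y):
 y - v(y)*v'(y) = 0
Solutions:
 v(y) = -sqrt(C1 + y^2)
 v(y) = sqrt(C1 + y^2)


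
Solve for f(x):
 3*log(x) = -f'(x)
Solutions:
 f(x) = C1 - 3*x*log(x) + 3*x


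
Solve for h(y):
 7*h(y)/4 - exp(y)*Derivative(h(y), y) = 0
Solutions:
 h(y) = C1*exp(-7*exp(-y)/4)


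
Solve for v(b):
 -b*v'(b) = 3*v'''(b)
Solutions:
 v(b) = C1 + Integral(C2*airyai(-3^(2/3)*b/3) + C3*airybi(-3^(2/3)*b/3), b)


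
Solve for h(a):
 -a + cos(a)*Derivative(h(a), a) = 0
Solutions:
 h(a) = C1 + Integral(a/cos(a), a)


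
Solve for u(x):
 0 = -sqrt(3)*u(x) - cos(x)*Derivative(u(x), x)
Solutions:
 u(x) = C1*(sin(x) - 1)^(sqrt(3)/2)/(sin(x) + 1)^(sqrt(3)/2)


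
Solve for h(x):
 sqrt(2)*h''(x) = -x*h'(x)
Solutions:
 h(x) = C1 + C2*erf(2^(1/4)*x/2)


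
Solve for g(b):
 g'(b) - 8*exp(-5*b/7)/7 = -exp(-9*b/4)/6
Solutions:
 g(b) = C1 + 2*exp(-9*b/4)/27 - 8*exp(-5*b/7)/5


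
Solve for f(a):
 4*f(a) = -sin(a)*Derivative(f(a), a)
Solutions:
 f(a) = C1*(cos(a)^2 + 2*cos(a) + 1)/(cos(a)^2 - 2*cos(a) + 1)


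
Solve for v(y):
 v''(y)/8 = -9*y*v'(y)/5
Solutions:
 v(y) = C1 + C2*erf(6*sqrt(5)*y/5)


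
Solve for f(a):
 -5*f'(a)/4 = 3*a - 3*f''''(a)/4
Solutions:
 f(a) = C1 + C4*exp(3^(2/3)*5^(1/3)*a/3) - 6*a^2/5 + (C2*sin(3^(1/6)*5^(1/3)*a/2) + C3*cos(3^(1/6)*5^(1/3)*a/2))*exp(-3^(2/3)*5^(1/3)*a/6)


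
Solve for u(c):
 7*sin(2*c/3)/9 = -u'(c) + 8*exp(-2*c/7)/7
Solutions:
 u(c) = C1 + 7*cos(2*c/3)/6 - 4*exp(-2*c/7)


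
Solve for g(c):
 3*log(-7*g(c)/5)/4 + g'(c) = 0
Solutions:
 4*Integral(1/(log(-_y) - log(5) + log(7)), (_y, g(c)))/3 = C1 - c


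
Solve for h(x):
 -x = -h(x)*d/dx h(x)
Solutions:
 h(x) = -sqrt(C1 + x^2)
 h(x) = sqrt(C1 + x^2)


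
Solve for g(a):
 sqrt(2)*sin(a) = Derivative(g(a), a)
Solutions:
 g(a) = C1 - sqrt(2)*cos(a)


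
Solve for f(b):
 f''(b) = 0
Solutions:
 f(b) = C1 + C2*b


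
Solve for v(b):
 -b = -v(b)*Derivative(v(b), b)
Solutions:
 v(b) = -sqrt(C1 + b^2)
 v(b) = sqrt(C1 + b^2)


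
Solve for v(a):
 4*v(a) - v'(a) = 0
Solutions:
 v(a) = C1*exp(4*a)


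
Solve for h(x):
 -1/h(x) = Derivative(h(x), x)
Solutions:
 h(x) = -sqrt(C1 - 2*x)
 h(x) = sqrt(C1 - 2*x)


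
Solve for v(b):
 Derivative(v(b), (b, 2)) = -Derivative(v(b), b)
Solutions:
 v(b) = C1 + C2*exp(-b)


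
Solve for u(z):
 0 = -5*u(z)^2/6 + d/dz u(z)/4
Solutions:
 u(z) = -3/(C1 + 10*z)


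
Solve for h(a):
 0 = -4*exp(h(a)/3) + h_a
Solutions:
 h(a) = 3*log(-1/(C1 + 4*a)) + 3*log(3)


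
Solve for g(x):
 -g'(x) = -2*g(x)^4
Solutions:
 g(x) = (-1/(C1 + 6*x))^(1/3)
 g(x) = (-1/(C1 + 2*x))^(1/3)*(-3^(2/3) - 3*3^(1/6)*I)/6
 g(x) = (-1/(C1 + 2*x))^(1/3)*(-3^(2/3) + 3*3^(1/6)*I)/6


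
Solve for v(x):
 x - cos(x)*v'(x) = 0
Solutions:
 v(x) = C1 + Integral(x/cos(x), x)


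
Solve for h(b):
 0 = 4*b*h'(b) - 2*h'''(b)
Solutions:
 h(b) = C1 + Integral(C2*airyai(2^(1/3)*b) + C3*airybi(2^(1/3)*b), b)


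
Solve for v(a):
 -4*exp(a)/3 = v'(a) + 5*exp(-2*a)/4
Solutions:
 v(a) = C1 - 4*exp(a)/3 + 5*exp(-2*a)/8


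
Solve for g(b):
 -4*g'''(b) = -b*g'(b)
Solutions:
 g(b) = C1 + Integral(C2*airyai(2^(1/3)*b/2) + C3*airybi(2^(1/3)*b/2), b)


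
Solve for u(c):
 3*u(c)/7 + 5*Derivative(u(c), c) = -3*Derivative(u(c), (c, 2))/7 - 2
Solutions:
 u(c) = C1*exp(c*(-35 + sqrt(1189))/6) + C2*exp(-c*(sqrt(1189) + 35)/6) - 14/3


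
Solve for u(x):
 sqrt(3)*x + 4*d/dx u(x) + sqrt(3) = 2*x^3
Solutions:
 u(x) = C1 + x^4/8 - sqrt(3)*x^2/8 - sqrt(3)*x/4


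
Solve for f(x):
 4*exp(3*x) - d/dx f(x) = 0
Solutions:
 f(x) = C1 + 4*exp(3*x)/3


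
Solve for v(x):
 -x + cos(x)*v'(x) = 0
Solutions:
 v(x) = C1 + Integral(x/cos(x), x)


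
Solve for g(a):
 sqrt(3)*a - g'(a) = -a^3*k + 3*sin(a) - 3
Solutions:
 g(a) = C1 + a^4*k/4 + sqrt(3)*a^2/2 + 3*a + 3*cos(a)


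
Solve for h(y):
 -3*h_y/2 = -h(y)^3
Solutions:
 h(y) = -sqrt(6)*sqrt(-1/(C1 + 2*y))/2
 h(y) = sqrt(6)*sqrt(-1/(C1 + 2*y))/2


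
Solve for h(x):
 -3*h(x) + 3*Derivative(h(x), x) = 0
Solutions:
 h(x) = C1*exp(x)


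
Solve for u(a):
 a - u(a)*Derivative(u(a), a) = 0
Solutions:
 u(a) = -sqrt(C1 + a^2)
 u(a) = sqrt(C1 + a^2)


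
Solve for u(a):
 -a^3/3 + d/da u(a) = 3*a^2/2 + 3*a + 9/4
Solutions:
 u(a) = C1 + a^4/12 + a^3/2 + 3*a^2/2 + 9*a/4
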